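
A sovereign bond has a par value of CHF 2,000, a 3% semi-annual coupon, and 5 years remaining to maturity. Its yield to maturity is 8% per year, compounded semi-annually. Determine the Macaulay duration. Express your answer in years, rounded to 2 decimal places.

Periodic yield y = 0.04. Discount each cash flow and weight by its period:
  t   CF        PV=CF/(1+0.04)^t    t·PV
  1        30.00        28.8462        28.8462
  2        30.00        27.7367        55.4734
  3        30.00        26.6699        80.0097
  4        30.00        25.6441       102.5765
  5        30.00        24.6578       123.2891
  6        30.00        23.7094       142.2566
  7        30.00        22.7975       159.5827
  8        30.00        21.9207       175.3656
  9        30.00        21.0776       189.6984
  10    2,030.00     1,371.3953    13,713.9526
  Σ                  1,594.4552    14,771.0508
Price P = Σ PV = 1,594.4552.
Macaulay duration = Σ(t·PV) / P = 14,771.0508 / 1,594.4552 = 9.26401 half-year periods.
In years: 9.26401 / 2 = 4.63201 years.

4.63 years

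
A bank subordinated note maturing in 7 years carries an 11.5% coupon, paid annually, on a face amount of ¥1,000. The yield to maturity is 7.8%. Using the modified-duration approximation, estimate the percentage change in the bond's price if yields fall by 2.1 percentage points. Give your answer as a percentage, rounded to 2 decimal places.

+10.39%

Periodic yield y = 0.078. Modified duration first:
  t   CF        PV=CF/(1+0.078)^t    t·PV
  1       115.00       106.6790       106.6790
  2       115.00        98.9601       197.9203
  3       115.00        91.7998       275.3993
  4       115.00        85.1575       340.6299
  5       115.00        78.9958       394.9790
  6       115.00        73.2800       439.6798
  7     1,115.00       659.0882     4,613.6175
  Σ                  1,193.9604     6,368.9048
P = 1,193.9604; D_Mac = 5.33427 yrs; D_mod = 5.33427/(1+0.078) = 4.94830 yrs.
ΔP/P ≈ -D_mod · Δy = -4.94830 × (-0.021) = +0.103914 = +10.3914%.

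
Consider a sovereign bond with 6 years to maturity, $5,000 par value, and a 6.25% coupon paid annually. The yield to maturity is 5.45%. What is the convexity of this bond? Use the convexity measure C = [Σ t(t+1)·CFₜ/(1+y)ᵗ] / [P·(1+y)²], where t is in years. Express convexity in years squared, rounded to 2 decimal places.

With y = 0.0545:
  t   CF        PV=CF/(1+0.0545)^t    t·PV        t(t+1)·PV
  1       312.50       296.3490       296.3490         592.6980
  2       312.50       281.0327       562.0654       1,686.1962
  3       312.50       266.5080       799.5240       3,198.0961
  4       312.50       252.7340     1,010.9360       5,054.6802
  5       312.50       239.6719     1,198.3595       7,190.1567
  6     5,312.50     3,863.8427    23,183.0563     162,281.3938
  Σ                  5,200.1383    27,050.2901     180,003.2209
P = 5,200.1383.
Convexity = Σ t(t+1)·PV / [P·(1+y)²] = 180,003.2209 / (5,200.1383 × 1.111970) = 31.12950.

31.13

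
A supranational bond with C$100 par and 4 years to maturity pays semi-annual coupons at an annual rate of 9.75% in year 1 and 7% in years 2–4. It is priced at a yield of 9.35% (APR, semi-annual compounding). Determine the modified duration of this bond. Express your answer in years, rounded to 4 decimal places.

3.3056 years

Periodic yield y = 0.04675. First find Macaulay duration:
  t   CF        PV=CF/(1+0.04675)^t    t·PV
  1        4.875         4.6573         4.6573
  2        4.875         4.4493         8.8985
  3        3.500         3.0517         9.1550
  4        3.500         2.9154        11.6615
  5        3.500         2.7852        13.9259
  6        3.500         2.6608        15.9647
  7        3.500         2.5420        17.7937
  8      103.500        71.8119       574.4954
  Σ                     94.8735       656.5521
P = 94.8735; Macaulay duration = 656.5521 / 94.8735 = 6.92029 half-year periods = 3.46015 years.
Modified duration = D_Mac / (1 + y) = 3.46015 / 1.04675 = 3.30561 years.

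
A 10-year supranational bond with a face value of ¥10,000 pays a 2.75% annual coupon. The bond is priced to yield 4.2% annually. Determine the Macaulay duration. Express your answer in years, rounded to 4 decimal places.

Periodic yield y = 0.042. Discount each cash flow and weight by its year:
  t   CF        PV=CF/(1+0.042)^t    t·PV
  1       275.00       263.9155       263.9155
  2       275.00       253.2779       506.5558
  3       275.00       243.0690       729.2069
  4       275.00       233.2716       933.0863
  5       275.00       223.8691     1,119.3454
  6       275.00       214.8456     1,289.0734
  7       275.00       206.1858     1,443.3003
  8       275.00       197.8750     1,583.0001
  9       275.00       189.8992     1,709.0931
  10   10,275.00     6,809.3341    68,093.3406
  Σ                  8,835.5427    77,669.9174
Price P = Σ PV = 8,835.5427.
Macaulay duration = Σ(t·PV) / P = 77,669.9174 / 8,835.5427 = 8.79062 years.

8.7906 years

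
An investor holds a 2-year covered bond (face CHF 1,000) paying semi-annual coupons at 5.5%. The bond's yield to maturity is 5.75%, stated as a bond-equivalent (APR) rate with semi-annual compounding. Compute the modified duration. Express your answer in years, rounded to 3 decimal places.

Periodic yield y = 0.02875. First find Macaulay duration:
  t   CF        PV=CF/(1+0.02875)^t    t·PV
  1        27.50        26.7315        26.7315
  2        27.50        25.9844        51.9688
  3        27.50        25.2582        75.7747
  4     1,027.50       917.3656     3,669.4623
  Σ                    995.3397     3,823.9373
P = 995.3397; Macaulay duration = 3,823.9373 / 995.3397 = 3.84184 half-year periods = 1.92092 years.
Modified duration = D_Mac / (1 + y) = 1.92092 / 1.02875 = 1.86724 years.

1.867 years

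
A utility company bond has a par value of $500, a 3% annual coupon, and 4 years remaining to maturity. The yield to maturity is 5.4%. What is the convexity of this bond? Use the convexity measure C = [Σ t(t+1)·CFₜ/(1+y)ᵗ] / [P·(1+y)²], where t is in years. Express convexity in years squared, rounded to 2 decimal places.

16.93

With y = 0.054:
  t   CF        PV=CF/(1+0.054)^t    t·PV        t(t+1)·PV
  1        15.00        14.2315        14.2315          28.4630
  2        15.00        13.5024        27.0047          81.0142
  3        15.00        12.8106        38.4318         153.7272
  4       515.00       417.2965     1,669.1862       8,345.9308
  Σ                    457.8410     1,748.8542       8,609.1352
P = 457.8410.
Convexity = Σ t(t+1)·PV / [P·(1+y)²] = 8,609.1352 / (457.8410 × 1.110916) = 16.92636.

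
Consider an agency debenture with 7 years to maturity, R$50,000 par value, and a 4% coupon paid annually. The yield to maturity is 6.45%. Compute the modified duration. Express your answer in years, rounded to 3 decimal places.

5.801 years

Periodic yield y = 0.0645. First find Macaulay duration:
  t   CF        PV=CF/(1+0.0645)^t    t·PV
  1     2,000.00     1,878.8163     1,878.8163
  2     2,000.00     1,764.9754     3,529.9509
  3     2,000.00     1,658.0323     4,974.0970
  4     2,000.00     1,557.5691     6,230.2765
  5     2,000.00     1,463.1932     7,315.9659
  6     2,000.00     1,374.5356     8,247.2138
  7    52,000.00    33,572.5001   235,007.5004
  Σ                 43,269.6221   267,183.8208
P = 43,269.6221; Macaulay duration = 267,183.8208 / 43,269.6221 = 6.17486 years.
Modified duration = D_Mac / (1 + y) = 6.17486 / 1.0645 = 5.80071 years.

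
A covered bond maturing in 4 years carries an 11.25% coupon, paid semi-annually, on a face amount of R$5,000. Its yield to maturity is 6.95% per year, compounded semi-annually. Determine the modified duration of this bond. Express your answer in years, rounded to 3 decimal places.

3.266 years

Periodic yield y = 0.03475. First find Macaulay duration:
  t   CF        PV=CF/(1+0.03475)^t    t·PV
  1       281.25       271.8048       271.8048
  2       281.25       262.6768       525.3535
  3       281.25       253.8553       761.5659
  4       281.25       245.3301       981.3203
  5       281.25       237.0912     1,185.4558
  6       281.25       229.1289     1,374.7736
  7       281.25       221.4341     1,550.0386
  8     5,281.25     4,018.4007    32,147.2060
  Σ                  5,739.7218    38,797.5184
P = 5,739.7218; Macaulay duration = 38,797.5184 / 5,739.7218 = 6.75948 half-year periods = 3.37974 years.
Modified duration = D_Mac / (1 + y) = 3.37974 / 1.03475 = 3.26624 years.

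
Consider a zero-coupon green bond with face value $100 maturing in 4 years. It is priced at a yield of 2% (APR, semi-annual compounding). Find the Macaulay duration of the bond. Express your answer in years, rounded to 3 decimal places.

A zero-coupon bond has a single cash flow at maturity, so its Macaulay duration equals its maturity: 4 years.
(Equivalently: 8 semi-annual periods ÷ 2 = 4 years.)

4.000 years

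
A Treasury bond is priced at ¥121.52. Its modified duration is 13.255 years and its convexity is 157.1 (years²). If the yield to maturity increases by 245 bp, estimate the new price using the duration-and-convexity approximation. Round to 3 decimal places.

¥87.786

Duration effect: -D_mod·Δy = -13.255 × (+0.0245) = -0.3247475
Convexity effect: ½·C·(Δy)² = 0.5 × 157.1 × (0.0245)² = +0.0471496375
ΔP/P ≈ -0.3247475 + 0.0471496375 = -0.2775978625
New price ≈ 121.52 × (1 - 0.2775978625) = 87.786307749.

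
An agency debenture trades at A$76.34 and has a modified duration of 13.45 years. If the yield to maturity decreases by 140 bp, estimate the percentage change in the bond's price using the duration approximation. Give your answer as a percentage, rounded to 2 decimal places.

+18.83%

Duration approximation: ΔP/P ≈ -D_mod · Δy = -13.45 × (-0.014) = +0.188300.
As a percentage: +18.8300%.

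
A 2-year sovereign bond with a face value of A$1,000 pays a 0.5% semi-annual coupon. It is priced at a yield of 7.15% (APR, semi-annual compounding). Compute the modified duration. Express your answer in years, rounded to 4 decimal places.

Periodic yield y = 0.03575. First find Macaulay duration:
  t   CF        PV=CF/(1+0.03575)^t    t·PV
  1         2.50         2.4137         2.4137
  2         2.50         2.3304         4.6608
  3         2.50         2.2500         6.7499
  4     1,002.50       871.0932     3,484.3727
  Σ                    878.0872     3,498.1971
P = 878.0872; Macaulay duration = 3,498.1971 / 878.0872 = 3.98388 half-year periods = 1.99194 years.
Modified duration = D_Mac / (1 + y) = 1.99194 / 1.03575 = 1.92319 years.

1.9232 years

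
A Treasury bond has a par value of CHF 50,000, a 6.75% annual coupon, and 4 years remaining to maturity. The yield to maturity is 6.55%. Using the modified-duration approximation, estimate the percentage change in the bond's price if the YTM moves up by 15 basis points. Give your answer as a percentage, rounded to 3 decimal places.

-0.512%

Periodic yield y = 0.0655. Modified duration first:
  t   CF        PV=CF/(1+0.0655)^t    t·PV
  1     3,375.00     3,167.5270     3,167.5270
  2     3,375.00     2,972.8081     5,945.6161
  3     3,375.00     2,790.0592     8,370.1775
  4    53,375.00    41,411.7966   165,647.1862
  Σ                 50,342.1908   183,130.5069
P = 50,342.1908; D_Mac = 3.63771 yrs; D_mod = 3.63771/(1+0.0655) = 3.41409 yrs.
ΔP/P ≈ -D_mod · Δy = -3.41409 × (+0.0015) = -0.005121 = -0.5121%.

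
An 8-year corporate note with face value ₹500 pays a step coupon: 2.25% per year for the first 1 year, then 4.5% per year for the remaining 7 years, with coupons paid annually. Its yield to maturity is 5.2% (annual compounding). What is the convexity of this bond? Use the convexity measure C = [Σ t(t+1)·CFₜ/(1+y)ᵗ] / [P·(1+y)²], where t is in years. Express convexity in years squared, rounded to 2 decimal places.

54.05

With y = 0.052:
  t   CF        PV=CF/(1+0.052)^t    t·PV        t(t+1)·PV
  1        11.25        10.6939        10.6939          21.3878
  2        22.50        20.3306        40.6613         121.9838
  3        22.50        19.3257        57.9771         231.9084
  4        22.50        18.3704        73.4818         367.4088
  5        22.50        17.4624        87.3120         523.8719
  6        22.50        16.5992        99.5954         697.1679
  7        22.50        15.7787       110.4512         883.6095
  8       522.50       348.3055     2,786.4443      25,077.9985
  Σ                    466.8666     3,266.6169      27,925.3367
P = 466.8666.
Convexity = Σ t(t+1)·PV / [P·(1+y)²] = 27,925.3367 / (466.8666 × 1.106704) = 54.04732.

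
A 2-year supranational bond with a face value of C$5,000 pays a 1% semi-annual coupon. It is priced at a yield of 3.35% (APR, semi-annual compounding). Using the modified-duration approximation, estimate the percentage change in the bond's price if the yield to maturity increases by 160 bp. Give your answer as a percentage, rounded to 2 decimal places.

-3.12%

Periodic yield y = 0.01675. Modified duration first:
  t   CF        PV=CF/(1+0.01675)^t    t·PV
  1        25.00        24.5881        24.5881
  2        25.00        24.1831        48.3662
  3        25.00        23.7847        71.3541
  4     5,025.00     4,701.9645    18,807.8578
  Σ                  4,774.5204    18,952.1662
P = 4,774.5204; D_Mac = 3.96944 half-year periods = 1.98472 yrs; D_mod = 1.98472/(1+0.01675) = 1.95202 yrs.
ΔP/P ≈ -D_mod · Δy = -1.95202 × (+0.016) = -0.031232 = -3.1232%.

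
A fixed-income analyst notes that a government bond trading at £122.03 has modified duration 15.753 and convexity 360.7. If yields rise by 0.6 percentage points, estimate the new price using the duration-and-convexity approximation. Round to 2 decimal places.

£111.29

Duration effect: -D_mod·Δy = -15.753 × (+0.006) = -0.094518
Convexity effect: ½·C·(Δy)² = 0.5 × 360.7 × (0.006)² = +0.0064926
ΔP/P ≈ -0.094518 + 0.0064926 = -0.0880254
New price ≈ 122.03 × (1 - 0.0880254) = 111.288260438.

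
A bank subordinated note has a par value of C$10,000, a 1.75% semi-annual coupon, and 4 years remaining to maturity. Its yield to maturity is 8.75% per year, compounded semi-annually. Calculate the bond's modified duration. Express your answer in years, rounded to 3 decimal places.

Periodic yield y = 0.04375. First find Macaulay duration:
  t   CF        PV=CF/(1+0.04375)^t    t·PV
  1        87.50        83.8323        83.8323
  2        87.50        80.3184       160.6368
  3        87.50        76.9518       230.8553
  4        87.50        73.7262       294.9050
  5        87.50        70.6359       353.1796
  6        87.50        67.6751       406.0508
  7        87.50        64.8385       453.8692
  8    10,087.50     7,161.6260    57,293.0083
  Σ                  7,679.6043    59,276.3373
P = 7,679.6043; Macaulay duration = 59,276.3373 / 7,679.6043 = 7.71867 half-year periods = 3.85934 years.
Modified duration = D_Mac / (1 + y) = 3.85934 / 1.04375 = 3.69757 years.

3.698 years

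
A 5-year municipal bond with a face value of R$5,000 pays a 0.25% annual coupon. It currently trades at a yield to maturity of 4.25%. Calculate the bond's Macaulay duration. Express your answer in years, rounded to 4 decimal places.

Periodic yield y = 0.0425. Discount each cash flow and weight by its year:
  t   CF        PV=CF/(1+0.0425)^t    t·PV
  1        12.50        11.9904        11.9904
  2        12.50        11.5016        23.0032
  3        12.50        11.0327        33.0981
  4        12.50        10.5829        42.3317
  5     5,012.50     4,070.7466    20,353.7329
  Σ                  4,115.8542    20,464.1563
Price P = Σ PV = 4,115.8542.
Macaulay duration = Σ(t·PV) / P = 20,464.1563 / 4,115.8542 = 4.97203 years.

4.9720 years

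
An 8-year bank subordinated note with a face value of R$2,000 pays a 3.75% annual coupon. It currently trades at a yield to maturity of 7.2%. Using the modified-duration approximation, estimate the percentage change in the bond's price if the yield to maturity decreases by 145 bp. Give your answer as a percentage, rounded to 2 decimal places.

+9.36%

Periodic yield y = 0.072. Modified duration first:
  t   CF        PV=CF/(1+0.072)^t    t·PV
  1        75.00        69.9627        69.9627
  2        75.00        65.2637       130.5274
  3        75.00        60.8803       182.6410
  4        75.00        56.7913       227.1654
  5        75.00        52.9770       264.8850
  6        75.00        49.4188       296.5130
  7        75.00        46.0997       322.6977
  8     2,075.00     1,189.7612     9,518.0900
  Σ                  1,591.1548    11,012.4820
P = 1,591.1548; D_Mac = 6.92106 yrs; D_mod = 6.92106/(1+0.072) = 6.45622 yrs.
ΔP/P ≈ -D_mod · Δy = -6.45622 × (-0.0145) = +0.093615 = +9.3615%.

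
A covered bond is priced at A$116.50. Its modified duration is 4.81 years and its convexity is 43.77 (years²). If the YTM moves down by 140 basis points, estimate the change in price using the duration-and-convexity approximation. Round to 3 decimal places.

Duration effect: -D_mod·Δy = -4.81 × (-0.014) = +0.067340
Convexity effect: ½·C·(Δy)² = 0.5 × 43.77 × (-0.014)² = +0.00428946
ΔP/P ≈ +0.067340 + 0.00428946 = +0.07162946
ΔP ≈ 116.50 × (+0.07162946) = +8.34483209.

+A$8.345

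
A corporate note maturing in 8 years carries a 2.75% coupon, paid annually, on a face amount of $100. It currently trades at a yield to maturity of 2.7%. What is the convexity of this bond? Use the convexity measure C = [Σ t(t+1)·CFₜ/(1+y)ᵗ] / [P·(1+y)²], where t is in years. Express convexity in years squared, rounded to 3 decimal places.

60.250

With y = 0.027:
  t   CF        PV=CF/(1+0.027)^t    t·PV        t(t+1)·PV
  1         2.75         2.6777         2.6777           5.3554
  2         2.75         2.6073         5.2146          15.6438
  3         2.75         2.5388         7.6163          30.4651
  4         2.75         2.4720         9.8881          49.4403
  5         2.75         2.4070        12.0351          72.2107
  6         2.75         2.3437        14.0625          98.4372
  7         2.75         2.2821        15.9749         127.7990
  8       102.75        83.0268       664.2144       5,977.9294
  Σ                    100.3555       731.6835       6,377.2810
P = 100.3555.
Convexity = Σ t(t+1)·PV / [P·(1+y)²] = 6,377.2810 / (100.3555 × 1.054729) = 60.24952.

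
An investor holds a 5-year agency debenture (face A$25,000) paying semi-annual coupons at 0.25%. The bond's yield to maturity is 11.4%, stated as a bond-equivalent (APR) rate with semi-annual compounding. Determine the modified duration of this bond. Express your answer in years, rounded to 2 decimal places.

Periodic yield y = 0.057. First find Macaulay duration:
  t   CF        PV=CF/(1+0.057)^t    t·PV
  1        31.25        29.5648        29.5648
  2        31.25        27.9705        55.9410
  3        31.25        26.4621        79.3864
  4        31.25        25.0351       100.1406
  5        31.25        23.6851       118.4255
  6        31.25        22.4078       134.4471
  7        31.25        21.1995       148.3963
  8        31.25        20.0563       160.4501
  9        31.25        18.9747       170.7724
  10   25,031.25    14,379.1318   143,791.3181
  Σ                 14,594.4878   144,788.8422
P = 14,594.4878; Macaulay duration = 144,788.8422 / 14,594.4878 = 9.92079 half-year periods = 4.96039 years.
Modified duration = D_Mac / (1 + y) = 4.96039 / 1.057 = 4.69290 years.

4.69 years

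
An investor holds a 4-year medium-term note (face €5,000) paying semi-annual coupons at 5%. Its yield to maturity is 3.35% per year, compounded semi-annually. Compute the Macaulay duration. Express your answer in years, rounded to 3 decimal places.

3.686 years

Periodic yield y = 0.01675. Discount each cash flow and weight by its period:
  t   CF        PV=CF/(1+0.01675)^t    t·PV
  1       125.00       122.9407       122.9407
  2       125.00       120.9154       241.8308
  3       125.00       118.9234       356.7703
  4       125.00       116.9643       467.8572
  5       125.00       115.0374       575.1871
  6       125.00       113.1423       678.8537
  7       125.00       111.2784       778.9486
  8     5,125.00     4,487.2516    35,898.0128
  Σ                  5,306.4535    39,120.4012
Price P = Σ PV = 5,306.4535.
Macaulay duration = Σ(t·PV) / P = 39,120.4012 / 5,306.4535 = 7.37223 half-year periods.
In years: 7.37223 / 2 = 3.68612 years.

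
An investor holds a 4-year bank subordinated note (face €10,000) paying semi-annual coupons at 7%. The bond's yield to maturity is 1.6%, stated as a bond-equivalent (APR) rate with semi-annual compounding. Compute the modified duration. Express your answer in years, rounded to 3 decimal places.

Periodic yield y = 0.008. First find Macaulay duration:
  t   CF        PV=CF/(1+0.008)^t    t·PV
  1       350.00       347.2222       347.2222
  2       350.00       344.4665       688.9330
  3       350.00       341.7326     1,025.1979
  4       350.00       339.0205     1,356.0819
  5       350.00       336.3298     1,681.6491
  6       350.00       333.6605     2,001.9633
  7       350.00       331.0124     2,317.0871
  8    10,350.00     9,710.8242    77,686.5938
  Σ                 12,084.2688    87,104.7282
P = 12,084.2688; Macaulay duration = 87,104.7282 / 12,084.2688 = 7.20811 half-year periods = 3.60405 years.
Modified duration = D_Mac / (1 + y) = 3.60405 / 1.008 = 3.57545 years.

3.575 years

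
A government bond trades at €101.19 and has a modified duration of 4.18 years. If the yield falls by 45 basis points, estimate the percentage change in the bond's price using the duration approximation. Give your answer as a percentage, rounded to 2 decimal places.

Duration approximation: ΔP/P ≈ -D_mod · Δy = -4.18 × (-0.0045) = +0.018810.
As a percentage: +1.8810%.

+1.88%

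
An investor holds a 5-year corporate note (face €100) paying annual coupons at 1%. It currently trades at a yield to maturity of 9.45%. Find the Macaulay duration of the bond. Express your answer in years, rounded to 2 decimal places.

4.88 years

Periodic yield y = 0.0945. Discount each cash flow and weight by its year:
  t   CF        PV=CF/(1+0.0945)^t    t·PV
  1         1.00         0.9137         0.9137
  2         1.00         0.8348         1.6695
  3         1.00         0.7627         2.2881
  4         1.00         0.6968         2.7874
  5       101.00        64.3047       321.5234
  Σ                     67.5127       329.1821
Price P = Σ PV = 67.5127.
Macaulay duration = Σ(t·PV) / P = 329.1821 / 67.5127 = 4.87586 years.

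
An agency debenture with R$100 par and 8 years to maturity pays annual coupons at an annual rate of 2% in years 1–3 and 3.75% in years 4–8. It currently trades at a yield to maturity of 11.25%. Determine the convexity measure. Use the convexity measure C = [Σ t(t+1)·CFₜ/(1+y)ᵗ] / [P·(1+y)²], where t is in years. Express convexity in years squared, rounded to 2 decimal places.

With y = 0.1125:
  t   CF        PV=CF/(1+0.1125)^t    t·PV        t(t+1)·PV
  1         2.00         1.7978         1.7978           3.5955
  2         2.00         1.6160         3.2319           9.6957
  3         2.00         1.4525         4.3576          17.4306
  4         3.75         2.4481         9.7924          48.9622
  5         3.75         2.2005        11.0027          66.0165
  6         3.75         1.9780        11.8681          83.0769
  7         3.75         1.7780        12.4460          99.5679
  8       103.75        44.2169       353.7349       3,183.6143
  Σ                     57.4878       408.2315       3,511.9596
P = 57.4878.
Convexity = Σ t(t+1)·PV / [P·(1+y)²] = 3,511.9596 / (57.4878 × 1.237656) = 49.35984.

49.36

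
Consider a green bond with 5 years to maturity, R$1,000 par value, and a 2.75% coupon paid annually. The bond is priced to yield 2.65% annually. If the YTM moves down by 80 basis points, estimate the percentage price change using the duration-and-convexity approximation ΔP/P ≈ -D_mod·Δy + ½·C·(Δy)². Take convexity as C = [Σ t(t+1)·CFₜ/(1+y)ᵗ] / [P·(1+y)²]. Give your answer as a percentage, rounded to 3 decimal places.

+3.779%

With y = 0.0265:
  t   CF        PV=CF/(1+0.0265)^t    t·PV        t(t+1)·PV
  1        27.50        26.7901        26.7901          53.5801
  2        27.50        26.0985        52.1969         156.5907
  3        27.50        25.4247        76.2741         305.0964
  4        27.50        24.7683        99.0734         495.3668
  5     1,027.50       901.5443     4,507.7214      27,046.3284
  Σ                  1,004.6258     4,762.0558      28,056.9624
P = 1,004.6258; D_Mac = 4.74013 yrs; D_mod = 4.61776 yrs; C = 26.50443.
Duration effect: -4.61776 × (-0.008) = +0.036942
Convexity effect: 0.5 × 26.50443 × (-0.008)² = +0.0008481
ΔP/P ≈ +0.036942 + 0.0008481 = +0.037790 = +3.7790%.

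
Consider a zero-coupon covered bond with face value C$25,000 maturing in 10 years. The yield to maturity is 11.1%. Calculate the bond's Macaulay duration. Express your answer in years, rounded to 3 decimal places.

A zero-coupon bond has a single cash flow at maturity, so its Macaulay duration equals its maturity: 10 years.

10.000 years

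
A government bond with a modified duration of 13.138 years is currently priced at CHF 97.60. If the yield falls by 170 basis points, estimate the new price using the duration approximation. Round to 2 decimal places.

CHF 119.40

Duration approximation: ΔP/P ≈ -D_mod · Δy = -13.138 × (-0.017) = +0.223346.
New price ≈ 97.60 × (1 + 0.223346) = 119.3985696.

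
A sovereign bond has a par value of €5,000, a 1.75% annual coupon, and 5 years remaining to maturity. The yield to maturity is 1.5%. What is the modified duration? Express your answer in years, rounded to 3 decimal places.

4.761 years

Periodic yield y = 0.015. First find Macaulay duration:
  t   CF        PV=CF/(1+0.015)^t    t·PV
  1        87.50        86.2069        86.2069
  2        87.50        84.9329       169.8658
  3        87.50        83.6777       251.0332
  4        87.50        82.4411       329.7645
  5     5,087.50     4,722.5244    23,612.6220
  Σ                  5,059.7831    24,449.4924
P = 5,059.7831; Macaulay duration = 24,449.4924 / 5,059.7831 = 4.83212 years.
Modified duration = D_Mac / (1 + y) = 4.83212 / 1.015 = 4.76071 years.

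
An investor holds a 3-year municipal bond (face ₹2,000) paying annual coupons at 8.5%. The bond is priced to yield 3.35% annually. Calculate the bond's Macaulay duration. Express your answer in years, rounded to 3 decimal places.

Periodic yield y = 0.0335. Discount each cash flow and weight by its year:
  t   CF        PV=CF/(1+0.0335)^t    t·PV
  1       170.00       164.4896       164.4896
  2       170.00       159.1578       318.3156
  3     2,170.00     1,965.7500     5,897.2501
  Σ                  2,289.3974     6,380.0553
Price P = Σ PV = 2,289.3974.
Macaulay duration = Σ(t·PV) / P = 6,380.0553 / 2,289.3974 = 2.78678 years.

2.787 years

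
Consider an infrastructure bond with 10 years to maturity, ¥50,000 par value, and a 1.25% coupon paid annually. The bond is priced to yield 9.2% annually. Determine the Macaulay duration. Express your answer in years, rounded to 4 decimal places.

Periodic yield y = 0.092. Discount each cash flow and weight by its year:
  t   CF        PV=CF/(1+0.092)^t    t·PV
  1       625.00       572.3443       572.3443
  2       625.00       524.1248     1,048.2497
  3       625.00       479.9678     1,439.9034
  4       625.00       439.5310     1,758.1238
  5       625.00       402.5009     2,012.5044
  6       625.00       368.5905     2,211.5433
  7       625.00       337.5371     2,362.7599
  8       625.00       309.0999     2,472.7995
  9       625.00       283.0585     2,547.5269
  10   50,625.00    20,996.1010   209,961.0097
  Σ                 24,712.8559   226,386.7647
Price P = Σ PV = 24,712.8559.
Macaulay duration = Σ(t·PV) / P = 226,386.7647 / 24,712.8559 = 9.16069 years.

9.1607 years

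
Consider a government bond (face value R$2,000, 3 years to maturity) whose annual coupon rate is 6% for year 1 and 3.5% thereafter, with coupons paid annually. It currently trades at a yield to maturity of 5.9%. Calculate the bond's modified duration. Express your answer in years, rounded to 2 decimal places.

2.69 years

Periodic yield y = 0.059. First find Macaulay duration:
  t   CF        PV=CF/(1+0.059)^t    t·PV
  1       120.00       113.3144       113.3144
  2        70.00        62.4175       124.8349
  3     2,070.00     1,742.9401     5,228.8203
  Σ                  1,918.6720     5,466.9697
P = 1,918.6720; Macaulay duration = 5,466.9697 / 1,918.6720 = 2.84935 years.
Modified duration = D_Mac / (1 + y) = 2.84935 / 1.059 = 2.69061 years.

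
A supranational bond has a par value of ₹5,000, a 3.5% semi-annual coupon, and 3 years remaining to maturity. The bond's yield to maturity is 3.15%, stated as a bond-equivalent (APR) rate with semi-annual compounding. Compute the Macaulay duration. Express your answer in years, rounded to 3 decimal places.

Periodic yield y = 0.01575. Discount each cash flow and weight by its period:
  t   CF        PV=CF/(1+0.01575)^t    t·PV
  1        87.50        86.1432        86.1432
  2        87.50        84.8075       169.6151
  3        87.50        83.4925       250.4776
  4        87.50        82.1979       328.7916
  5        87.50        80.9234       404.6168
  6     5,087.50     4,632.1588    27,792.9526
  Σ                  5,049.7233    29,032.5968
Price P = Σ PV = 5,049.7233.
Macaulay duration = Σ(t·PV) / P = 29,032.5968 / 5,049.7233 = 5.74934 half-year periods.
In years: 5.74934 / 2 = 2.87467 years.

2.875 years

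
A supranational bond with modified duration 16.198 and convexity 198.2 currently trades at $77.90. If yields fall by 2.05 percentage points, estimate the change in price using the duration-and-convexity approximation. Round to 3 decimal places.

+$29.112

Duration effect: -D_mod·Δy = -16.198 × (-0.0205) = +0.332059
Convexity effect: ½·C·(Δy)² = 0.5 × 198.2 × (-0.0205)² = +0.041646775
ΔP/P ≈ +0.332059 + 0.041646775 = +0.373705775
ΔP ≈ 77.90 × (+0.373705775) = +29.1116798725.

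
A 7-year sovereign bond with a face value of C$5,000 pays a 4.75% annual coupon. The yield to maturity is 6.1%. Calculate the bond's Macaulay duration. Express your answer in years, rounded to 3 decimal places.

6.076 years

Periodic yield y = 0.061. Discount each cash flow and weight by its year:
  t   CF        PV=CF/(1+0.061)^t    t·PV
  1       237.50       223.8454       223.8454
  2       237.50       210.9759       421.9518
  3       237.50       198.8463       596.5388
  4       237.50       187.4140       749.6561
  5       237.50       176.6390       883.1952
  6       237.50       166.4835       998.9013
  7     5,237.50     3,460.3207    24,222.2448
  Σ                  4,624.5249    28,096.3334
Price P = Σ PV = 4,624.5249.
Macaulay duration = Σ(t·PV) / P = 28,096.3334 / 4,624.5249 = 6.07551 years.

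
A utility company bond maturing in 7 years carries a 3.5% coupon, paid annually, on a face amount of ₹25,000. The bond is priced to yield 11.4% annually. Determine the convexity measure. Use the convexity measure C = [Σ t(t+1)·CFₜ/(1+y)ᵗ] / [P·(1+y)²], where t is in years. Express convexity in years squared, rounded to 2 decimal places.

37.70

With y = 0.114:
  t   CF        PV=CF/(1+0.114)^t    t·PV        t(t+1)·PV
  1       875.00       785.4578       785.4578       1,570.9156
  2       875.00       705.0788     1,410.1576       4,230.4729
  3       875.00       632.9253     1,898.7760       7,595.1040
  4       875.00       568.1556     2,272.6224      11,363.1119
  5       875.00       510.0140     2,550.0700      15,300.4200
  6       875.00       457.8223     2,746.9336      19,228.5351
  7    25,875.00    12,153.0147    85,071.1028     680,568.8222
  Σ                 15,812.4685    96,735.1202     739,857.3819
P = 15,812.4685.
Convexity = Σ t(t+1)·PV / [P·(1+y)²] = 739,857.3819 / (15,812.4685 × 1.240996) = 37.70318.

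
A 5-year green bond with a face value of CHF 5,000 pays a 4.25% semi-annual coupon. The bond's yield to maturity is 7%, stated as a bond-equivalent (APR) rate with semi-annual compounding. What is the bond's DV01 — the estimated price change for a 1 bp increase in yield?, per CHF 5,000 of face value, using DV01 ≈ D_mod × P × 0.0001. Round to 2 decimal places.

CHF 1.94

Periodic yield y = 0.035.
  t   CF        PV=CF/(1+0.035)^t    t·PV
  1       106.25       102.6570       102.6570
  2       106.25        99.1855       198.3710
  3       106.25        95.8314       287.4942
  4       106.25        92.5907       370.3629
  5       106.25        89.4596       447.2982
  6       106.25        86.4344       518.6067
  7       106.25        83.5115       584.5808
  8       106.25        80.6875       645.4998
  9       106.25        77.9589       701.6302
  10    5,106.25     3,619.9167    36,199.1669
  Σ                  4,428.2334    40,055.6679
P = 4,428.2334; D_Mac = 9.04552 half-year periods = 4.52276 yrs; D_mod = 4.36982 yrs.
DV01 ≈ 4.36982 × 4,428.2334 × 0.0001 = 1.935056.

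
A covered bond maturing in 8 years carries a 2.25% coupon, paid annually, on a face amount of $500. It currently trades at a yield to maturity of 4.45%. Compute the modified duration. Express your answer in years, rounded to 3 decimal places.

Periodic yield y = 0.0445. First find Macaulay duration:
  t   CF        PV=CF/(1+0.0445)^t    t·PV
  1        11.25        10.7707        10.7707
  2        11.25        10.3118        20.6237
  3        11.25         9.8725        29.6175
  4        11.25         9.4519        37.8076
  5        11.25         9.0492        45.2460
  6        11.25         8.6637        51.9820
  7        11.25         8.2946        58.0619
  8       511.25       360.8825     2,887.0596
  Σ                    427.2968     3,141.1690
P = 427.2968; Macaulay duration = 3,141.1690 / 427.2968 = 7.35126 years.
Modified duration = D_Mac / (1 + y) = 7.35126 / 1.0445 = 7.03806 years.

7.038 years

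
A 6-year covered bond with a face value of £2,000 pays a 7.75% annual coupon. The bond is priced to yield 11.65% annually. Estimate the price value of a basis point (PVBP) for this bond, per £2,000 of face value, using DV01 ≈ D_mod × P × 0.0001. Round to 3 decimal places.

Periodic yield y = 0.1165.
  t   CF        PV=CF/(1+0.1165)^t    t·PV
  1       155.00       138.8267       138.8267
  2       155.00       124.3410       248.6819
  3       155.00       111.3667       334.1002
  4       155.00        99.7463       398.9852
  5       155.00        89.3384       446.6919
  6     2,155.00     1,112.4869     6,674.9215
  Σ                  1,676.1060     8,242.2074
P = 1,676.1060; D_Mac = 4.91747 yrs; D_mod = 4.40437 yrs.
DV01 ≈ 4.40437 × 1,676.1060 × 0.0001 = 0.738218.

£0.738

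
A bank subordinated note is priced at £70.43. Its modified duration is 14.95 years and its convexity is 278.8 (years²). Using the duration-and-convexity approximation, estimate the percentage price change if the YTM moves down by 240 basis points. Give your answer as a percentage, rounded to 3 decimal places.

+43.909%

Duration effect: -D_mod·Δy = -14.95 × (-0.024) = +0.358800
Convexity effect: ½·C·(Δy)² = 0.5 × 278.8 × (-0.024)² = +0.0802944
ΔP/P ≈ +0.358800 + 0.0802944 = +0.4390944
= +43.90944%.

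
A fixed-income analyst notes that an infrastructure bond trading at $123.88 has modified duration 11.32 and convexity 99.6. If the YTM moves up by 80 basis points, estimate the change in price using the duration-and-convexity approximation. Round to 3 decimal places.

Duration effect: -D_mod·Δy = -11.32 × (+0.008) = -0.090560
Convexity effect: ½·C·(Δy)² = 0.5 × 99.6 × (0.008)² = +0.0031872
ΔP/P ≈ -0.090560 + 0.0031872 = -0.0873728
ΔP ≈ 123.88 × (-0.0873728) = -10.823742464.

-$10.824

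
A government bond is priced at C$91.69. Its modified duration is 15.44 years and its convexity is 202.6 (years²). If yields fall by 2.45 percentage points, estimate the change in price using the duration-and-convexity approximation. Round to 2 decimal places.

Duration effect: -D_mod·Δy = -15.44 × (-0.0245) = +0.378280
Convexity effect: ½·C·(Δy)² = 0.5 × 202.6 × (-0.0245)² = +0.060805325
ΔP/P ≈ +0.378280 + 0.060805325 = +0.439085325
ΔP ≈ 91.69 × (+0.439085325) = +40.25973344925.

+C$40.26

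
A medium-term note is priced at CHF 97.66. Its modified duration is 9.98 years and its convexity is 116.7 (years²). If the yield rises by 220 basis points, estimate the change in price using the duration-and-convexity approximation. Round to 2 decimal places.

Duration effect: -D_mod·Δy = -9.98 × (+0.022) = -0.219560
Convexity effect: ½·C·(Δy)² = 0.5 × 116.7 × (0.022)² = +0.0282414
ΔP/P ≈ -0.219560 + 0.0282414 = -0.1913186
ΔP ≈ 97.66 × (-0.1913186) = -18.684174476.

-CHF 18.68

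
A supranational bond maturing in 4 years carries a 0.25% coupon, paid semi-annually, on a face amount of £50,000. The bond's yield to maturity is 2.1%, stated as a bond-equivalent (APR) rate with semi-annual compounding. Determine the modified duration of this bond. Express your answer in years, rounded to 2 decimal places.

Periodic yield y = 0.0105. First find Macaulay duration:
  t   CF        PV=CF/(1+0.0105)^t    t·PV
  1        62.50        61.8506        61.8506
  2        62.50        61.2079       122.4158
  3        62.50        60.5719       181.7156
  4        62.50        59.9425       239.7699
  5        62.50        59.3196       296.5981
  6        62.50        58.7032       352.2195
  7        62.50        58.0933       406.6529
  8    50,062.50    46,049.1895   368,393.5159
  Σ                 46,468.8785   370,054.7383
P = 46,468.8785; Macaulay duration = 370,054.7383 / 46,468.8785 = 7.96350 half-year periods = 3.98175 years.
Modified duration = D_Mac / (1 + y) = 3.98175 / 1.0105 = 3.94037 years.

3.94 years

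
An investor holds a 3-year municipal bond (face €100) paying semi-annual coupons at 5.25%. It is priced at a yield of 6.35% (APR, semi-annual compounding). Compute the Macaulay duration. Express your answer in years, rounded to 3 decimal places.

Periodic yield y = 0.03175. Discount each cash flow and weight by its period:
  t   CF        PV=CF/(1+0.03175)^t    t·PV
  1        2.625         2.5442         2.5442
  2        2.625         2.4659         4.9319
  3        2.625         2.3900         7.1701
  4        2.625         2.3165         9.2660
  5        2.625         2.2452        11.2260
  6      102.625        85.0759       510.4551
  Σ                     97.0377       545.5933
Price P = Σ PV = 97.0377.
Macaulay duration = Σ(t·PV) / P = 545.5933 / 97.0377 = 5.62249 half-year periods.
In years: 5.62249 / 2 = 2.81124 years.

2.811 years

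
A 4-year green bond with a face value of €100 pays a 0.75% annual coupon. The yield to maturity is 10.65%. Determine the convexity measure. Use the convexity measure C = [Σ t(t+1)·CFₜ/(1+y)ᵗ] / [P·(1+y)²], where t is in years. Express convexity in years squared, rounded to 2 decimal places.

With y = 0.1065:
  t   CF        PV=CF/(1+0.1065)^t    t·PV        t(t+1)·PV
  1         0.75         0.6778         0.6778           1.3556
  2         0.75         0.6126         1.2251           3.6754
  3         0.75         0.5536         1.6608           6.6434
  4       100.75        67.2108       268.8434       1,344.2170
  Σ                     69.0548       272.4072       1,355.8914
P = 69.0548.
Convexity = Σ t(t+1)·PV / [P·(1+y)²] = 1,355.8914 / (69.0548 × 1.224342) = 16.03718.

16.04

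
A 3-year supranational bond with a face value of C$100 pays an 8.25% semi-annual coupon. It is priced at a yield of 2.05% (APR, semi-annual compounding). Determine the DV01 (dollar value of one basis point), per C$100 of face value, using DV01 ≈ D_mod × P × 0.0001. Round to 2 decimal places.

Periodic yield y = 0.01025.
  t   CF        PV=CF/(1+0.01025)^t    t·PV
  1        4.125         4.0831         4.0831
  2        4.125         4.0417         8.0834
  3        4.125         4.0007        12.0021
  4        4.125         3.9601        15.8405
  5        4.125         3.9199        19.5997
  6      104.125        97.9449       587.6694
  Σ                    117.9506       647.2784
P = 117.9506; D_Mac = 5.48771 half-year periods = 2.74385 yrs; D_mod = 2.71602 yrs.
DV01 ≈ 2.71602 × 117.9506 × 0.0001 = 0.032036.

C$0.03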